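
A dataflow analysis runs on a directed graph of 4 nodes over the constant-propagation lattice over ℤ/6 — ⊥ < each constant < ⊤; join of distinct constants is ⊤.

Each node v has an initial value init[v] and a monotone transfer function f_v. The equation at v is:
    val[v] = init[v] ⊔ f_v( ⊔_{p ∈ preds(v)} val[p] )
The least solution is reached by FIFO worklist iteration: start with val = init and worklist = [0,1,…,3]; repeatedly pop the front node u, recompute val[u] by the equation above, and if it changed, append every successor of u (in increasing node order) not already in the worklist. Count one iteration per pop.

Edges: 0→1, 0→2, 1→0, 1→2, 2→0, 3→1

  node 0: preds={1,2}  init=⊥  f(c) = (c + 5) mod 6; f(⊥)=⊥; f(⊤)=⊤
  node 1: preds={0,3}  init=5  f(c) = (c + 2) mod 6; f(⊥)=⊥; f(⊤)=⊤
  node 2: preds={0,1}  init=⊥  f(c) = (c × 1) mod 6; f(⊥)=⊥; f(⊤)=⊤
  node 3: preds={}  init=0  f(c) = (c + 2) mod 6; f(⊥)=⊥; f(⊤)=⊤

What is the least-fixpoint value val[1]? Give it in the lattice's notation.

⊤

Trace (7 dequeues):
  [1] u=0 | in 5 | out 4 | prev ⊥ | push {}
  [2] u=1 | in ⊤ | out ⊤ | prev 5 | push {0}
  [3] u=2 | in ⊤ | out ⊤ | prev ⊥ | push {}
  [4] u=3 | in ⊥ | out 0 | ==
  [5] u=0 | in ⊤ | out ⊤ | prev 4 | push {1,2}
  [6] u=1 | in ⊤ | out ⊤ | ==
  [7] u=2 | in ⊤ | out ⊤ | ==

Converged values:
  [0] ⊤
  [1] ⊤
  [2] ⊤
  [3] 0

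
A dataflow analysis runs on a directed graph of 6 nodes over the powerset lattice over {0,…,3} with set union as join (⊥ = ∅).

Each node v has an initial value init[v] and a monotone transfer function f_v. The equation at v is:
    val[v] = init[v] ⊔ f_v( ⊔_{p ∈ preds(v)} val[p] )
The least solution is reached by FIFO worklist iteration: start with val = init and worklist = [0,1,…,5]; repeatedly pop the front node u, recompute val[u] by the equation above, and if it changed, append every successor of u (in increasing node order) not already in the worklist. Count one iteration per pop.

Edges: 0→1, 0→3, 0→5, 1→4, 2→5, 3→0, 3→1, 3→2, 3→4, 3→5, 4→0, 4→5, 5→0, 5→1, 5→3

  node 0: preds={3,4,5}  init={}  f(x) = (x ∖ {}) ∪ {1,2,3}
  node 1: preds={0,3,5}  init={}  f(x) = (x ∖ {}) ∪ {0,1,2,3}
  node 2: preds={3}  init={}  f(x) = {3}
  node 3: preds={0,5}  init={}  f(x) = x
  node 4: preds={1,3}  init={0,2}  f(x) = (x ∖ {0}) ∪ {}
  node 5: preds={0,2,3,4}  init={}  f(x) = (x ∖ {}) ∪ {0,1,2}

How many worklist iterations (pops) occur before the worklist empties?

10

Trace (10 dequeues):
  [1] u=0 | in {0,2} | out {0,1,2,3} | prev {} | push {}
  [2] u=1 | in {0,1,2,3} | out {0,1,2,3} | prev {} | push {}
  [3] u=2 | in {} | out {3} | prev {} | push {}
  [4] u=3 | in {0,1,2,3} | out {0,1,2,3} | prev {} | push {0,1,2}
  [5] u=4 | in {0,1,2,3} | out {0,1,2,3} | prev {0,2} | push {}
  [6] u=5 | in {0,1,2,3} | out {0,1,2,3} | prev {} | push {3}
  [7] u=0 | in {0,1,2,3} | out {0,1,2,3} | ==
  [8] u=1 | in {0,1,2,3} | out {0,1,2,3} | ==
  [9] u=2 | in {0,1,2,3} | out {3} | ==
  [10] u=3 | in {0,1,2,3} | out {0,1,2,3} | ==

Converged values:
  [0] {0,1,2,3}
  [1] {0,1,2,3}
  [2] {3}
  [3] {0,1,2,3}
  [4] {0,1,2,3}
  [5] {0,1,2,3}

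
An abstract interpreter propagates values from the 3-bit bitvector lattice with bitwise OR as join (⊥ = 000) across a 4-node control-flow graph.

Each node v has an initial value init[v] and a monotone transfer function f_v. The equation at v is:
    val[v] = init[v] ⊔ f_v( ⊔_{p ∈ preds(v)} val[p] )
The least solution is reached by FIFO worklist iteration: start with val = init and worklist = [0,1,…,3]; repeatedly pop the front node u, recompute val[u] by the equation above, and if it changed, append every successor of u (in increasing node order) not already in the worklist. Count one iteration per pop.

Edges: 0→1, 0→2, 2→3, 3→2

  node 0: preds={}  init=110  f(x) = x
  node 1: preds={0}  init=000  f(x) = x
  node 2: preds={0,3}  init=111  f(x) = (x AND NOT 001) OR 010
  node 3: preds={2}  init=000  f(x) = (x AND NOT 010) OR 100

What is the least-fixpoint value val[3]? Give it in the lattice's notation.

Iteration log — 5 steps:
  step 1. node 0  ⊔preds=000  new=110  stable
  step 2. node 1  ⊔preds=110  new=110  old=000  +wl: 
  step 3. node 2  ⊔preds=110  new=111  stable
  step 4. node 3  ⊔preds=111  new=101  old=000  +wl: 2
  step 5. node 2  ⊔preds=111  new=111  stable

Least fixpoint reached:
  node 0: 110
  node 1: 110
  node 2: 111
  node 3: 101

101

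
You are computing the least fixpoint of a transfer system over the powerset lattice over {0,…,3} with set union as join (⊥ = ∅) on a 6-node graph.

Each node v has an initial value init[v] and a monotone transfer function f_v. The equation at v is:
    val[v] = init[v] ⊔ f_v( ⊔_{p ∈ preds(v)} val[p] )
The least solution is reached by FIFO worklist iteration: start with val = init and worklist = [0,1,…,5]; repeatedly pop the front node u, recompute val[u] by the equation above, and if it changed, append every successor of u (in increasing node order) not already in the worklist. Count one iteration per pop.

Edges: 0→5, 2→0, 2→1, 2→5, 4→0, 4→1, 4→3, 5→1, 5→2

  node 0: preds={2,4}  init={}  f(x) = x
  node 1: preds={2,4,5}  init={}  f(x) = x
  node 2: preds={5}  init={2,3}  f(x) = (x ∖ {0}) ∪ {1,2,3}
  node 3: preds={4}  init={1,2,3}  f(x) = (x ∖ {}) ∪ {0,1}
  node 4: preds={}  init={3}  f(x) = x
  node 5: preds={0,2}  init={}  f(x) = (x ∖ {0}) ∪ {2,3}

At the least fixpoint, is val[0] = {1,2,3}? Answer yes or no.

Iteration log — 10 steps:
  step 1. node 0  ⊔preds={2,3}  new={2,3}  old={}  +wl: 
  step 2. node 1  ⊔preds={2,3}  new={2,3}  old={}  +wl: 
  step 3. node 2  ⊔preds={}  new={1,2,3}  old={2,3}  +wl: 0,1
  step 4. node 3  ⊔preds={3}  new={0,1,2,3}  old={1,2,3}  +wl: 
  step 5. node 4  ⊔preds={}  new={3}  stable
  step 6. node 5  ⊔preds={1,2,3}  new={1,2,3}  old={}  +wl: 2
  step 7. node 0  ⊔preds={1,2,3}  new={1,2,3}  old={2,3}  +wl: 5
  step 8. node 1  ⊔preds={1,2,3}  new={1,2,3}  old={2,3}  +wl: 
  step 9. node 2  ⊔preds={1,2,3}  new={1,2,3}  stable
  step 10. node 5  ⊔preds={1,2,3}  new={1,2,3}  stable

Least fixpoint reached:
  node 0: {1,2,3}
  node 1: {1,2,3}
  node 2: {1,2,3}
  node 3: {0,1,2,3}
  node 4: {3}
  node 5: {1,2,3}

yes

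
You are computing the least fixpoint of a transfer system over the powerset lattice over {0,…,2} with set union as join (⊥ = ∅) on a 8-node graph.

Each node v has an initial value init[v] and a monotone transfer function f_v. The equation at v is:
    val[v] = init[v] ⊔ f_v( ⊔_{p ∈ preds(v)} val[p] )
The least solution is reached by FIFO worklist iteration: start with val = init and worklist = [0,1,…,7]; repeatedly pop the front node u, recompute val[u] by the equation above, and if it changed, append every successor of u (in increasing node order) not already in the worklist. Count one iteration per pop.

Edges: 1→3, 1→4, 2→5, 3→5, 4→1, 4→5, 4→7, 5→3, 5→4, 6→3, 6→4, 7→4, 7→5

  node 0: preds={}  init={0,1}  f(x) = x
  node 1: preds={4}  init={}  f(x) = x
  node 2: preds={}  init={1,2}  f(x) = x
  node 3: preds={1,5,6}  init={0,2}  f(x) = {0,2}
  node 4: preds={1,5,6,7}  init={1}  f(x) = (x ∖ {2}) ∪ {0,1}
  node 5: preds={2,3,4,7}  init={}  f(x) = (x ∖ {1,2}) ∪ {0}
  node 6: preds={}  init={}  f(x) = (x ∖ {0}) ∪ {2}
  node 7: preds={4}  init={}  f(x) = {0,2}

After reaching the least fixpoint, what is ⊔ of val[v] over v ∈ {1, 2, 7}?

Trace (12 dequeues):
  [1] u=0 | in {} | out {0,1} | ==
  [2] u=1 | in {1} | out {1} | prev {} | push {}
  [3] u=2 | in {} | out {1,2} | ==
  [4] u=3 | in {1} | out {0,2} | ==
  [5] u=4 | in {1} | out {0,1} | prev {1} | push {1}
  [6] u=5 | in {0,1,2} | out {0} | prev {} | push {3,4}
  [7] u=6 | in {} | out {2} | prev {} | push {}
  [8] u=7 | in {0,1} | out {0,2} | prev {} | push {5}
  [9] u=1 | in {0,1} | out {0,1} | prev {1} | push {}
  [10] u=3 | in {0,1,2} | out {0,2} | ==
  [11] u=4 | in {0,1,2} | out {0,1} | ==
  [12] u=5 | in {0,1,2} | out {0} | ==

Converged values:
  [0] {0,1}
  [1] {0,1}
  [2] {1,2}
  [3] {0,2}
  [4] {0,1}
  [5] {0}
  [6] {2}
  [7] {0,2}

{0,1,2}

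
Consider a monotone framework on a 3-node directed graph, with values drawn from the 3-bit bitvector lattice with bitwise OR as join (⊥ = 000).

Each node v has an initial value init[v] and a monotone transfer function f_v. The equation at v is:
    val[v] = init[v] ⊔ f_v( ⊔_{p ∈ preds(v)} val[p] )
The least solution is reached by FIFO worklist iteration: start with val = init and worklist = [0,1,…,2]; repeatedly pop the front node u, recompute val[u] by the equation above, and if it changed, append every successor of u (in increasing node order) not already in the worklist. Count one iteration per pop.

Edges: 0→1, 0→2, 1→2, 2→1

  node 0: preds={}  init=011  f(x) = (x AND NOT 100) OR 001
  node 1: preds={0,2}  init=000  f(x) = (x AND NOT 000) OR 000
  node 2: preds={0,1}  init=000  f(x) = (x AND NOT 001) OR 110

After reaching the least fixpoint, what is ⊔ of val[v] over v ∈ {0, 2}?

111

Trace (5 dequeues):
  [1] u=0 | in 000 | out 011 | ==
  [2] u=1 | in 011 | out 011 | prev 000 | push {}
  [3] u=2 | in 011 | out 110 | prev 000 | push {1}
  [4] u=1 | in 111 | out 111 | prev 011 | push {2}
  [5] u=2 | in 111 | out 110 | ==

Converged values:
  [0] 011
  [1] 111
  [2] 110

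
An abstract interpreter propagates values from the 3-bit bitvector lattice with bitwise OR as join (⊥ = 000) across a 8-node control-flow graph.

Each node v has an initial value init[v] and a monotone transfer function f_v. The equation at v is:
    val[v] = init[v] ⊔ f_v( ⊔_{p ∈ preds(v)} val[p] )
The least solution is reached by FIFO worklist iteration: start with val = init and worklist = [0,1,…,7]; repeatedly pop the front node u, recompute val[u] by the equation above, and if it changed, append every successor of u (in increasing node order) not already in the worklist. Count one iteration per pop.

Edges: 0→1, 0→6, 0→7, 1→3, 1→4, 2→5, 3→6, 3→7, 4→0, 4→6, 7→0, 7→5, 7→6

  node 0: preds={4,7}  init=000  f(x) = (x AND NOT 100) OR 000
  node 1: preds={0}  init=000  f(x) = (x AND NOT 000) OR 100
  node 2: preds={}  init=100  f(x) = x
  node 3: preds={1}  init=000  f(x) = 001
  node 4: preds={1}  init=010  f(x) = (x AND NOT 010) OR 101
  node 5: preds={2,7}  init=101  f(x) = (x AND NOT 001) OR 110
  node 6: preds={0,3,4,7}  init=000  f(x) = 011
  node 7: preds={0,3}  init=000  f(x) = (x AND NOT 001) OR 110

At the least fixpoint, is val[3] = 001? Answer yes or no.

Iteration log — 15 steps:
  step 1. node 0  ⊔preds=010  new=010  old=000  +wl: 
  step 2. node 1  ⊔preds=010  new=110  old=000  +wl: 
  step 3. node 2  ⊔preds=000  new=100  stable
  step 4. node 3  ⊔preds=110  new=001  old=000  +wl: 
  step 5. node 4  ⊔preds=110  new=111  old=010  +wl: 0
  step 6. node 5  ⊔preds=100  new=111  old=101  +wl: 
  step 7. node 6  ⊔preds=111  new=011  old=000  +wl: 
  step 8. node 7  ⊔preds=011  new=110  old=000  +wl: 5,6
  step 9. node 0  ⊔preds=111  new=011  old=010  +wl: 1,7
  step 10. node 5  ⊔preds=110  new=111  stable
  step 11. node 6  ⊔preds=111  new=011  stable
  step 12. node 1  ⊔preds=011  new=111  old=110  +wl: 3,4
  step 13. node 7  ⊔preds=011  new=110  stable
  step 14. node 3  ⊔preds=111  new=001  stable
  step 15. node 4  ⊔preds=111  new=111  stable

Least fixpoint reached:
  node 0: 011
  node 1: 111
  node 2: 100
  node 3: 001
  node 4: 111
  node 5: 111
  node 6: 011
  node 7: 110

yes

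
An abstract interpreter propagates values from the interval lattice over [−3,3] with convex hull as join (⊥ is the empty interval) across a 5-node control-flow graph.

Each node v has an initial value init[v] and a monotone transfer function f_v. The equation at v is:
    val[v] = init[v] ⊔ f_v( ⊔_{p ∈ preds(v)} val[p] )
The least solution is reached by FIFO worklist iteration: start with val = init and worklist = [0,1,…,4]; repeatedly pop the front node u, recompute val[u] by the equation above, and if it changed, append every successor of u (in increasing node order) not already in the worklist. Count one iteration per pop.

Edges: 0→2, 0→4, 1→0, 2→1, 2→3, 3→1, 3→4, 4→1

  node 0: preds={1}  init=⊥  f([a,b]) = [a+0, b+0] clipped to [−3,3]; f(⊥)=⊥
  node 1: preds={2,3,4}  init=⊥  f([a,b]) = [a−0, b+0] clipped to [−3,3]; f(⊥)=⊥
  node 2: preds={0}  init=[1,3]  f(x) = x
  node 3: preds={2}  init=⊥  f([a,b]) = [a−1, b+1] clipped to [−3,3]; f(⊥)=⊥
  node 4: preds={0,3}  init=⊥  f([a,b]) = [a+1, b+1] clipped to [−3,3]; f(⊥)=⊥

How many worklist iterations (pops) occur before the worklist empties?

Trace (38 dequeues):
  [1] u=0 | in ⊥ | out ⊥ | ==
  [2] u=1 | in [1,3] | out [1,3] | prev ⊥ | push {0}
  [3] u=2 | in ⊥ | out [1,3] | ==
  [4] u=3 | in [1,3] | out [0,3] | prev ⊥ | push {1}
  [5] u=4 | in [0,3] | out [1,3] | prev ⊥ | push {}
  [6] u=0 | in [1,3] | out [1,3] | prev ⊥ | push {2,4}
  [7] u=1 | in [0,3] | out [0,3] | prev [1,3] | push {0}
  [8] u=2 | in [1,3] | out [1,3] | ==
  [9] u=4 | in [0,3] | out [1,3] | ==
  [10] u=0 | in [0,3] | out [0,3] | prev [1,3] | push {2,4}
  [11] u=2 | in [0,3] | out [0,3] | prev [1,3] | push {1,3}
  [12] u=4 | in [0,3] | out [1,3] | ==
  [13] u=1 | in [0,3] | out [0,3] | ==
  [14] u=3 | in [0,3] | out [-1,3] | prev [0,3] | push {1,4}
  [15] u=1 | in [-1,3] | out [-1,3] | prev [0,3] | push {0}
  [16] u=4 | in [-1,3] | out [0,3] | prev [1,3] | push {1}
  [17] u=0 | in [-1,3] | out [-1,3] | prev [0,3] | push {2,4}
  [18] u=1 | in [-1,3] | out [-1,3] | ==
  [19] u=2 | in [-1,3] | out [-1,3] | prev [0,3] | push {1,3}
  [20] u=4 | in [-1,3] | out [0,3] | ==
  [21] u=1 | in [-1,3] | out [-1,3] | ==
  [22] u=3 | in [-1,3] | out [-2,3] | prev [-1,3] | push {1,4}
  [23] u=1 | in [-2,3] | out [-2,3] | prev [-1,3] | push {0}
  [24] u=4 | in [-2,3] | out [-1,3] | prev [0,3] | push {1}
  [25] u=0 | in [-2,3] | out [-2,3] | prev [-1,3] | push {2,4}
  [26] u=1 | in [-2,3] | out [-2,3] | ==
  [27] u=2 | in [-2,3] | out [-2,3] | prev [-1,3] | push {1,3}
  [28] u=4 | in [-2,3] | out [-1,3] | ==
  [29] u=1 | in [-2,3] | out [-2,3] | ==
  [30] u=3 | in [-2,3] | out [-3,3] | prev [-2,3] | push {1,4}
  [31] u=1 | in [-3,3] | out [-3,3] | prev [-2,3] | push {0}
  [32] u=4 | in [-3,3] | out [-2,3] | prev [-1,3] | push {1}
  [33] u=0 | in [-3,3] | out [-3,3] | prev [-2,3] | push {2,4}
  [34] u=1 | in [-3,3] | out [-3,3] | ==
  [35] u=2 | in [-3,3] | out [-3,3] | prev [-2,3] | push {1,3}
  [36] u=4 | in [-3,3] | out [-2,3] | ==
  [37] u=1 | in [-3,3] | out [-3,3] | ==
  [38] u=3 | in [-3,3] | out [-3,3] | ==

Converged values:
  [0] [-3,3]
  [1] [-3,3]
  [2] [-3,3]
  [3] [-3,3]
  [4] [-2,3]

38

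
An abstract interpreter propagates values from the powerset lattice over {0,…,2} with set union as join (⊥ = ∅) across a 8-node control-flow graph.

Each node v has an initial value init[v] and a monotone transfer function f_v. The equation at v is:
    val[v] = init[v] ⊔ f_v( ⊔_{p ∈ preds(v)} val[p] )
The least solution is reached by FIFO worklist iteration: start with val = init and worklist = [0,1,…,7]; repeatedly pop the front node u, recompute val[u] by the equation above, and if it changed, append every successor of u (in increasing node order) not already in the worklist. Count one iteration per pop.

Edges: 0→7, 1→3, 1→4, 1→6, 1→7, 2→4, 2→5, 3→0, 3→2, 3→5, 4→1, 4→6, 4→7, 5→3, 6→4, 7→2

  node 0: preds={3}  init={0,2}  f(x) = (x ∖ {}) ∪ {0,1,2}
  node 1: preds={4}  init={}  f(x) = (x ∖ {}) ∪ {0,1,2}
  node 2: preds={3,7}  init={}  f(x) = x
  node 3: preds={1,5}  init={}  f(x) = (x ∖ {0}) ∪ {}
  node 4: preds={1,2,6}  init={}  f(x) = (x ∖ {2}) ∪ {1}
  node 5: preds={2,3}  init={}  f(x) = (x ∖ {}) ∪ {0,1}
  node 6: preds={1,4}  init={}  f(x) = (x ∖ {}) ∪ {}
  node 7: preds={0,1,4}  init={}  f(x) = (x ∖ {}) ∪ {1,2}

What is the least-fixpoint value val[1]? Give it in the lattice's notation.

Trace (14 dequeues):
  [1] u=0 | in {} | out {0,1,2} | prev {0,2} | push {}
  [2] u=1 | in {} | out {0,1,2} | prev {} | push {}
  [3] u=2 | in {} | out {} | ==
  [4] u=3 | in {0,1,2} | out {1,2} | prev {} | push {0,2}
  [5] u=4 | in {0,1,2} | out {0,1} | prev {} | push {1}
  [6] u=5 | in {1,2} | out {0,1,2} | prev {} | push {3}
  [7] u=6 | in {0,1,2} | out {0,1,2} | prev {} | push {4}
  [8] u=7 | in {0,1,2} | out {0,1,2} | prev {} | push {}
  [9] u=0 | in {1,2} | out {0,1,2} | ==
  [10] u=2 | in {0,1,2} | out {0,1,2} | prev {} | push {5}
  [11] u=1 | in {0,1} | out {0,1,2} | ==
  [12] u=3 | in {0,1,2} | out {1,2} | ==
  [13] u=4 | in {0,1,2} | out {0,1} | ==
  [14] u=5 | in {0,1,2} | out {0,1,2} | ==

Converged values:
  [0] {0,1,2}
  [1] {0,1,2}
  [2] {0,1,2}
  [3] {1,2}
  [4] {0,1}
  [5] {0,1,2}
  [6] {0,1,2}
  [7] {0,1,2}

{0,1,2}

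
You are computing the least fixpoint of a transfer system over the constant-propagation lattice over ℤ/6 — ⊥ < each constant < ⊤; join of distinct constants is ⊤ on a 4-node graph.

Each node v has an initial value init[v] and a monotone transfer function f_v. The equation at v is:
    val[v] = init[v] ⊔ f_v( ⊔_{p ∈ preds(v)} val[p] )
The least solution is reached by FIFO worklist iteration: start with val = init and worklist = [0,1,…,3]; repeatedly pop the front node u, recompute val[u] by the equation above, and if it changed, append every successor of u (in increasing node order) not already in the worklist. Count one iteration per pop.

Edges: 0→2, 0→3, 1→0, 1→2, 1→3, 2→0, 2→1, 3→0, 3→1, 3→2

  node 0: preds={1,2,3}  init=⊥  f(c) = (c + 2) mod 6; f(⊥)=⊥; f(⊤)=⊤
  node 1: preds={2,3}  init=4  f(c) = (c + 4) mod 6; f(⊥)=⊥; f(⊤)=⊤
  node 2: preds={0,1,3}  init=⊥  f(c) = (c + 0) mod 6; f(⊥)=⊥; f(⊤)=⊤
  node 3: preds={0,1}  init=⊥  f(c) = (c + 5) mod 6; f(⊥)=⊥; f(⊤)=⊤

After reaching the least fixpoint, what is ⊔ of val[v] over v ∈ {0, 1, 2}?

⊤

Trace (9 dequeues):
  [1] u=0 | in 4 | out 0 | prev ⊥ | push {}
  [2] u=1 | in ⊥ | out 4 | ==
  [3] u=2 | in ⊤ | out ⊤ | prev ⊥ | push {0,1}
  [4] u=3 | in ⊤ | out ⊤ | prev ⊥ | push {2}
  [5] u=0 | in ⊤ | out ⊤ | prev 0 | push {3}
  [6] u=1 | in ⊤ | out ⊤ | prev 4 | push {0}
  [7] u=2 | in ⊤ | out ⊤ | ==
  [8] u=3 | in ⊤ | out ⊤ | ==
  [9] u=0 | in ⊤ | out ⊤ | ==

Converged values:
  [0] ⊤
  [1] ⊤
  [2] ⊤
  [3] ⊤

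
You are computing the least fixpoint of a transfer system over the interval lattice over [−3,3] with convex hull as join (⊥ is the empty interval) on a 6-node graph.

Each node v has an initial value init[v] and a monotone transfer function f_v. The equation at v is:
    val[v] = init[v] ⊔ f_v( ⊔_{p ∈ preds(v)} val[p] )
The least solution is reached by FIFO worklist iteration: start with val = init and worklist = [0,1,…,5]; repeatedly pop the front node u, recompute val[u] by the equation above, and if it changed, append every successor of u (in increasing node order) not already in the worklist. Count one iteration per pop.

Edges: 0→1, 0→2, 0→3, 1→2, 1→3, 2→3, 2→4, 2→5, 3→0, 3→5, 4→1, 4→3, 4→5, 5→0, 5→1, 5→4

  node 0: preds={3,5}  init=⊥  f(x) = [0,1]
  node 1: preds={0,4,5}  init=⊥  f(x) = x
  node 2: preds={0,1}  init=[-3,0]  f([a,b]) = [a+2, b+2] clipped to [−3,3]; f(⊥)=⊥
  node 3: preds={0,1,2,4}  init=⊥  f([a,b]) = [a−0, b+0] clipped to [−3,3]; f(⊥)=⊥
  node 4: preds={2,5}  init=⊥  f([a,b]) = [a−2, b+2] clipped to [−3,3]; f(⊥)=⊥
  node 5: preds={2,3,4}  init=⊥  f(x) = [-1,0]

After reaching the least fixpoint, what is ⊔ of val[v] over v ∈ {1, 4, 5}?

Worklist (11 pops):
  #1 pop 0: in=⊥ → [0,1] (was ⊥); enqueue []
  #2 pop 1: in=[0,1] → [0,1] (was ⊥); enqueue []
  #3 pop 2: in=[0,1] → [-3,3] (was [-3,0]); enqueue []
  #4 pop 3: in=[-3,3] → [-3,3] (was ⊥); enqueue [0]
  #5 pop 4: in=[-3,3] → [-3,3] (was ⊥); enqueue [1,3]
  #6 pop 5: in=[-3,3] → [-1,0] (was ⊥); enqueue [4]
  #7 pop 0: in=[-3,3] → [0,1] (no change)
  #8 pop 1: in=[-3,3] → [-3,3] (was [0,1]); enqueue [2]
  #9 pop 3: in=[-3,3] → [-3,3] (no change)
  #10 pop 4: in=[-3,3] → [-3,3] (no change)
  #11 pop 2: in=[-3,3] → [-3,3] (no change)

Fixpoint:
  val[0] = [0,1]
  val[1] = [-3,3]
  val[2] = [-3,3]
  val[3] = [-3,3]
  val[4] = [-3,3]
  val[5] = [-1,0]

[-3,3]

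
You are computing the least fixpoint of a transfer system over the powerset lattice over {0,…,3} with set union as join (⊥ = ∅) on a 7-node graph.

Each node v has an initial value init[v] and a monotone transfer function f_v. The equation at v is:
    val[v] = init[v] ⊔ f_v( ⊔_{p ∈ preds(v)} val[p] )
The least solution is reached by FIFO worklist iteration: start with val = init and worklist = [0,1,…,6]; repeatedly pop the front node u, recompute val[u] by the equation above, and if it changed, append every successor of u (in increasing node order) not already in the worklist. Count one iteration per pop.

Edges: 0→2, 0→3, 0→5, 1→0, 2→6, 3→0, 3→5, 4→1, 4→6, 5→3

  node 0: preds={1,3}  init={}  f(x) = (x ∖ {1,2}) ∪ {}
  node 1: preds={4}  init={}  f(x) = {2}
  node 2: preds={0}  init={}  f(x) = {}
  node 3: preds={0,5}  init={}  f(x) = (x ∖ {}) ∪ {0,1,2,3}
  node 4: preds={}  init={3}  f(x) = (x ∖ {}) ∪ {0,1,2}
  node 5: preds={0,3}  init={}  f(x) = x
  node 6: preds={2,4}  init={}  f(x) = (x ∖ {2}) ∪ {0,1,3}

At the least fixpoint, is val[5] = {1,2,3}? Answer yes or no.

no

Worklist (12 pops):
  #1 pop 0: in={} → {} (no change)
  #2 pop 1: in={3} → {2} (was {}); enqueue [0]
  #3 pop 2: in={} → {} (no change)
  #4 pop 3: in={} → {0,1,2,3} (was {}); enqueue []
  #5 pop 4: in={} → {0,1,2,3} (was {3}); enqueue [1]
  #6 pop 5: in={0,1,2,3} → {0,1,2,3} (was {}); enqueue [3]
  #7 pop 6: in={0,1,2,3} → {0,1,3} (was {}); enqueue []
  #8 pop 0: in={0,1,2,3} → {0,3} (was {}); enqueue [2,5]
  #9 pop 1: in={0,1,2,3} → {2} (no change)
  #10 pop 3: in={0,1,2,3} → {0,1,2,3} (no change)
  #11 pop 2: in={0,3} → {} (no change)
  #12 pop 5: in={0,1,2,3} → {0,1,2,3} (no change)

Fixpoint:
  val[0] = {0,3}
  val[1] = {2}
  val[2] = {}
  val[3] = {0,1,2,3}
  val[4] = {0,1,2,3}
  val[5] = {0,1,2,3}
  val[6] = {0,1,3}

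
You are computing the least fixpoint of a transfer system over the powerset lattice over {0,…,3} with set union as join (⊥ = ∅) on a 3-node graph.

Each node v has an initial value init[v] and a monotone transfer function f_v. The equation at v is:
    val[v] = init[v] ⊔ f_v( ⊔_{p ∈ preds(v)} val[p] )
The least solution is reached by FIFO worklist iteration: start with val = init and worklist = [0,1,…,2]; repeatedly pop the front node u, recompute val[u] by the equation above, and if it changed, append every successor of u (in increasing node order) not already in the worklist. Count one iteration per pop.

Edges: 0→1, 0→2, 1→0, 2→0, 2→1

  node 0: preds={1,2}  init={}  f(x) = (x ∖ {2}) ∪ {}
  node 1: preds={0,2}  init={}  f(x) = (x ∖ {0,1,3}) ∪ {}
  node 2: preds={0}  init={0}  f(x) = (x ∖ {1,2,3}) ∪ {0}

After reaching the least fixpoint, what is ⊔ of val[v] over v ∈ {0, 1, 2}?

Trace (3 dequeues):
  [1] u=0 | in {0} | out {0} | prev {} | push {}
  [2] u=1 | in {0} | out {} | ==
  [3] u=2 | in {0} | out {0} | ==

Converged values:
  [0] {0}
  [1] {}
  [2] {0}

{0}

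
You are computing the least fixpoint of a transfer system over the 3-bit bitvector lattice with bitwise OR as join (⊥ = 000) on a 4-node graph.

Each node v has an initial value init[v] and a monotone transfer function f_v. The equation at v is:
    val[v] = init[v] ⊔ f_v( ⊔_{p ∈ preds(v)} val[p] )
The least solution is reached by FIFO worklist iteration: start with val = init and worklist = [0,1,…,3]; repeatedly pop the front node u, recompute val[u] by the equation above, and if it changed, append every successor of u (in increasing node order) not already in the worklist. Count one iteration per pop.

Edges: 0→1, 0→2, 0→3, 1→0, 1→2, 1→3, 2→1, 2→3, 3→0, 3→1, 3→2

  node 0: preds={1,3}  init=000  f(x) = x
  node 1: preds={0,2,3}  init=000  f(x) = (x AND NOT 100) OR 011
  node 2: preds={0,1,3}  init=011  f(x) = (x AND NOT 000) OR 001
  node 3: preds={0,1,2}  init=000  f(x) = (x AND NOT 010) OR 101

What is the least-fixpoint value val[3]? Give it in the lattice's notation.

101

Iteration log — 9 steps:
  step 1. node 0  ⊔preds=000  new=000  stable
  step 2. node 1  ⊔preds=011  new=011  old=000  +wl: 0
  step 3. node 2  ⊔preds=011  new=011  stable
  step 4. node 3  ⊔preds=011  new=101  old=000  +wl: 1,2
  step 5. node 0  ⊔preds=111  new=111  old=000  +wl: 3
  step 6. node 1  ⊔preds=111  new=011  stable
  step 7. node 2  ⊔preds=111  new=111  old=011  +wl: 1
  step 8. node 3  ⊔preds=111  new=101  stable
  step 9. node 1  ⊔preds=111  new=011  stable

Least fixpoint reached:
  node 0: 111
  node 1: 011
  node 2: 111
  node 3: 101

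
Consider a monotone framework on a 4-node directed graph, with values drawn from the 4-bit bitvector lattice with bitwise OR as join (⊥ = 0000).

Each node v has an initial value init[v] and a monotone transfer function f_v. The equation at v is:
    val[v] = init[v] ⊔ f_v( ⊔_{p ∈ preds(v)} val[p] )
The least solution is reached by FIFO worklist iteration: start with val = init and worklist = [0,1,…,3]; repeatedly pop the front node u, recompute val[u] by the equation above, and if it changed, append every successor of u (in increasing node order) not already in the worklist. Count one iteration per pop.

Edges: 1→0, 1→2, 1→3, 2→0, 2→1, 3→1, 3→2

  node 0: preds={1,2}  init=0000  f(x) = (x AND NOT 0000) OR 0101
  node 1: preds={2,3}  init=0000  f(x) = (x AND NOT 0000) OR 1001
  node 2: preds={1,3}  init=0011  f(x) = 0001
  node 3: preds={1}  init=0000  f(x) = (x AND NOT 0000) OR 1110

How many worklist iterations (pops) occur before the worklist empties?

9

Worklist (9 pops):
  #1 pop 0: in=0011 → 0111 (was 0000); enqueue []
  #2 pop 1: in=0011 → 1011 (was 0000); enqueue [0]
  #3 pop 2: in=1011 → 0011 (no change)
  #4 pop 3: in=1011 → 1111 (was 0000); enqueue [1,2]
  #5 pop 0: in=1011 → 1111 (was 0111); enqueue []
  #6 pop 1: in=1111 → 1111 (was 1011); enqueue [0,3]
  #7 pop 2: in=1111 → 0011 (no change)
  #8 pop 0: in=1111 → 1111 (no change)
  #9 pop 3: in=1111 → 1111 (no change)

Fixpoint:
  val[0] = 1111
  val[1] = 1111
  val[2] = 0011
  val[3] = 1111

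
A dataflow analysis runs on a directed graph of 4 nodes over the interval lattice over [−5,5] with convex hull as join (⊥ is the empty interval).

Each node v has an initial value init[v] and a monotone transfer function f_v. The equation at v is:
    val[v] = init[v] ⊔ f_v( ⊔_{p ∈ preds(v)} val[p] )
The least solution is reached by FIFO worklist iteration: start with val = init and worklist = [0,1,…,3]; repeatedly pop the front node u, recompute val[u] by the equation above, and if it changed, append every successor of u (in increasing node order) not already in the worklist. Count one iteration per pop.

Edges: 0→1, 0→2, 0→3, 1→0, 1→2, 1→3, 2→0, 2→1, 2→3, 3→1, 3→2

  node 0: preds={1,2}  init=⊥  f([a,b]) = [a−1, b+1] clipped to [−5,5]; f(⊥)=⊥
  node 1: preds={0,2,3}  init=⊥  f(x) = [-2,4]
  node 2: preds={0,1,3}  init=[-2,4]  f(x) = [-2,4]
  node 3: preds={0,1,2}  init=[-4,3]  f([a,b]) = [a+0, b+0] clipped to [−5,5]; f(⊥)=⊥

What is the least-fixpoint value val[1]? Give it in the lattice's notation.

[-2,4]

Trace (7 dequeues):
  [1] u=0 | in [-2,4] | out [-3,5] | prev ⊥ | push {}
  [2] u=1 | in [-4,5] | out [-2,4] | prev ⊥ | push {0}
  [3] u=2 | in [-4,5] | out [-2,4] | ==
  [4] u=3 | in [-3,5] | out [-4,5] | prev [-4,3] | push {1,2}
  [5] u=0 | in [-2,4] | out [-3,5] | ==
  [6] u=1 | in [-4,5] | out [-2,4] | ==
  [7] u=2 | in [-4,5] | out [-2,4] | ==

Converged values:
  [0] [-3,5]
  [1] [-2,4]
  [2] [-2,4]
  [3] [-4,5]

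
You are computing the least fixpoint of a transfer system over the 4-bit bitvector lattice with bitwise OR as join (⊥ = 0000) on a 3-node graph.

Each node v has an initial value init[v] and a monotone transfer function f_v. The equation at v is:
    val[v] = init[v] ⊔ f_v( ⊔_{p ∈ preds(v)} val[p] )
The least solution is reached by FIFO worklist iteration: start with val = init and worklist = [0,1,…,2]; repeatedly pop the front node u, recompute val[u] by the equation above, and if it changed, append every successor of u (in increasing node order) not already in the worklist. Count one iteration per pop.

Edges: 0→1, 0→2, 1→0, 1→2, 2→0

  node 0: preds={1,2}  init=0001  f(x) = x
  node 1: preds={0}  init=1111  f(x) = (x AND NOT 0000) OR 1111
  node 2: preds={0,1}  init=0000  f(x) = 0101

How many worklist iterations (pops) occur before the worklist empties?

Worklist (4 pops):
  #1 pop 0: in=1111 → 1111 (was 0001); enqueue []
  #2 pop 1: in=1111 → 1111 (no change)
  #3 pop 2: in=1111 → 0101 (was 0000); enqueue [0]
  #4 pop 0: in=1111 → 1111 (no change)

Fixpoint:
  val[0] = 1111
  val[1] = 1111
  val[2] = 0101

4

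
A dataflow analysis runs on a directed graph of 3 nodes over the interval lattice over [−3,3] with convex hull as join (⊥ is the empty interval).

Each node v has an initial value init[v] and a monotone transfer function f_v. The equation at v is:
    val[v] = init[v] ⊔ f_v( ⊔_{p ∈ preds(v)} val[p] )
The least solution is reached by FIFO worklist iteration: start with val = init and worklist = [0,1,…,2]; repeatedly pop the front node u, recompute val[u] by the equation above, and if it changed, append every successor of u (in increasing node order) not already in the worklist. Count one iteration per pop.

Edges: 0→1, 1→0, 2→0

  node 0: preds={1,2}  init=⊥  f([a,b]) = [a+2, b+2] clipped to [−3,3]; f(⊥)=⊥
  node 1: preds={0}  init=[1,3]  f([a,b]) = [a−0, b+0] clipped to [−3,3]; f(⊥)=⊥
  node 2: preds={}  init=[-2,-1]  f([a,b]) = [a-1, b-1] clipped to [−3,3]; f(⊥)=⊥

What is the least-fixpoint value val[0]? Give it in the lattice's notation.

[0,3]

Trace (4 dequeues):
  [1] u=0 | in [-2,3] | out [0,3] | prev ⊥ | push {}
  [2] u=1 | in [0,3] | out [0,3] | prev [1,3] | push {0}
  [3] u=2 | in ⊥ | out [-2,-1] | ==
  [4] u=0 | in [-2,3] | out [0,3] | ==

Converged values:
  [0] [0,3]
  [1] [0,3]
  [2] [-2,-1]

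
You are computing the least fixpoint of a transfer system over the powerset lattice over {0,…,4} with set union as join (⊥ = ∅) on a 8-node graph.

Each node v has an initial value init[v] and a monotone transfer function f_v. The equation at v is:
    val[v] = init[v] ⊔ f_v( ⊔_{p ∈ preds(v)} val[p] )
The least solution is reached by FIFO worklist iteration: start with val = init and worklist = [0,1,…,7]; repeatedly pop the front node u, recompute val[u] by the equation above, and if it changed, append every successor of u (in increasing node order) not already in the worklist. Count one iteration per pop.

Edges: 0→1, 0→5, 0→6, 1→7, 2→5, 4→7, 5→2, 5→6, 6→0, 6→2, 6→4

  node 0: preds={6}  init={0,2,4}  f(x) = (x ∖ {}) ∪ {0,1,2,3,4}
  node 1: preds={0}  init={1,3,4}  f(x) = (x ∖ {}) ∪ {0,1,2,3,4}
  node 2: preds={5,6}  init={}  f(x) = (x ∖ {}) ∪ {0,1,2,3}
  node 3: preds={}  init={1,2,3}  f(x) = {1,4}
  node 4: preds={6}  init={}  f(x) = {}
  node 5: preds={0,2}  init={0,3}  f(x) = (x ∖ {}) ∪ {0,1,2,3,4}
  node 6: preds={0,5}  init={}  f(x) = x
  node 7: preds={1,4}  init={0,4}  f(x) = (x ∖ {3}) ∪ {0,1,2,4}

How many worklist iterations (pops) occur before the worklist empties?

Iteration log — 12 steps:
  step 1. node 0  ⊔preds={}  new={0,1,2,3,4}  old={0,2,4}  +wl: 
  step 2. node 1  ⊔preds={0,1,2,3,4}  new={0,1,2,3,4}  old={1,3,4}  +wl: 
  step 3. node 2  ⊔preds={0,3}  new={0,1,2,3}  old={}  +wl: 
  step 4. node 3  ⊔preds={}  new={1,2,3,4}  old={1,2,3}  +wl: 
  step 5. node 4  ⊔preds={}  new={}  stable
  step 6. node 5  ⊔preds={0,1,2,3,4}  new={0,1,2,3,4}  old={0,3}  +wl: 2
  step 7. node 6  ⊔preds={0,1,2,3,4}  new={0,1,2,3,4}  old={}  +wl: 0,4
  step 8. node 7  ⊔preds={0,1,2,3,4}  new={0,1,2,4}  old={0,4}  +wl: 
  step 9. node 2  ⊔preds={0,1,2,3,4}  new={0,1,2,3,4}  old={0,1,2,3}  +wl: 5
  step 10. node 0  ⊔preds={0,1,2,3,4}  new={0,1,2,3,4}  stable
  step 11. node 4  ⊔preds={0,1,2,3,4}  new={}  stable
  step 12. node 5  ⊔preds={0,1,2,3,4}  new={0,1,2,3,4}  stable

Least fixpoint reached:
  node 0: {0,1,2,3,4}
  node 1: {0,1,2,3,4}
  node 2: {0,1,2,3,4}
  node 3: {1,2,3,4}
  node 4: {}
  node 5: {0,1,2,3,4}
  node 6: {0,1,2,3,4}
  node 7: {0,1,2,4}

12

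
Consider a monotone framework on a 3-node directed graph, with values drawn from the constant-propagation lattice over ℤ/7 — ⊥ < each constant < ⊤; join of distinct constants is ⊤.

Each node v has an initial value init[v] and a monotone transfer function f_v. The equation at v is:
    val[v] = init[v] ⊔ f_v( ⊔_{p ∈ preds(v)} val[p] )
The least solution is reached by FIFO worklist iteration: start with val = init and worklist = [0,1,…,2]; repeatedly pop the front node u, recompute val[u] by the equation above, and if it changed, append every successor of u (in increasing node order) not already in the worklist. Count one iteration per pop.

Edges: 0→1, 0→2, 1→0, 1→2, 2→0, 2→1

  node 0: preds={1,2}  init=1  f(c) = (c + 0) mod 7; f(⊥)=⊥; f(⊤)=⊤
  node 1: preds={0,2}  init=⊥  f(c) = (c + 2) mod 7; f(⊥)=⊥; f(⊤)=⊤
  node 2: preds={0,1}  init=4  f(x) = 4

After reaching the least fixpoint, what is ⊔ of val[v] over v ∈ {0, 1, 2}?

Iteration log — 4 steps:
  step 1. node 0  ⊔preds=4  new=⊤  old=1  +wl: 
  step 2. node 1  ⊔preds=⊤  new=⊤  old=⊥  +wl: 0
  step 3. node 2  ⊔preds=⊤  new=4  stable
  step 4. node 0  ⊔preds=⊤  new=⊤  stable

Least fixpoint reached:
  node 0: ⊤
  node 1: ⊤
  node 2: 4

⊤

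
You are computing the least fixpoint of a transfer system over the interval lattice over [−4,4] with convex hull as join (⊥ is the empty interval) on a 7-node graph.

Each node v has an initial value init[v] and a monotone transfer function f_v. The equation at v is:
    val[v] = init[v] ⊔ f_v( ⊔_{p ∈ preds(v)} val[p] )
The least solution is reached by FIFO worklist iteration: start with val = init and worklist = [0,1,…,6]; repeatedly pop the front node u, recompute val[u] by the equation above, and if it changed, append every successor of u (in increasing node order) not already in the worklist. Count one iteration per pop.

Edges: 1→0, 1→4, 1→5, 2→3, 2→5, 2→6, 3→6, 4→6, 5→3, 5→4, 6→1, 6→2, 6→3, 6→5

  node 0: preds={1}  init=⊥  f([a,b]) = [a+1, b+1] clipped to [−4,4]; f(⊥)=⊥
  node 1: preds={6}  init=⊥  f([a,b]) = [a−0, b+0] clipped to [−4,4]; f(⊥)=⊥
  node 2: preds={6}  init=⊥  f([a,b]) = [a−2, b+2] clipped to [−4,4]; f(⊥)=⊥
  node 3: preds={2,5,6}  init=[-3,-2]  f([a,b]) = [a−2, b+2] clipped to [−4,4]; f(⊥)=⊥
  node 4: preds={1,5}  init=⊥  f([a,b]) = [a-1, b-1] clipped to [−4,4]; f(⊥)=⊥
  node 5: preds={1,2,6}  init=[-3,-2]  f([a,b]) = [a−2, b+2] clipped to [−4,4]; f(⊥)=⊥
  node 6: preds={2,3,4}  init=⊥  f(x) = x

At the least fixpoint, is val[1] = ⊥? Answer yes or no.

Trace (22 dequeues):
  [1] u=0 | in ⊥ | out ⊥ | ==
  [2] u=1 | in ⊥ | out ⊥ | ==
  [3] u=2 | in ⊥ | out ⊥ | ==
  [4] u=3 | in [-3,-2] | out [-4,0] | prev [-3,-2] | push {}
  [5] u=4 | in [-3,-2] | out [-4,-3] | prev ⊥ | push {}
  [6] u=5 | in ⊥ | out [-3,-2] | ==
  [7] u=6 | in [-4,0] | out [-4,0] | prev ⊥ | push {1,2,3,5}
  [8] u=1 | in [-4,0] | out [-4,0] | prev ⊥ | push {0,4}
  [9] u=2 | in [-4,0] | out [-4,2] | prev ⊥ | push {6}
  [10] u=3 | in [-4,2] | out [-4,4] | prev [-4,0] | push {}
  [11] u=5 | in [-4,2] | out [-4,4] | prev [-3,-2] | push {3}
  [12] u=0 | in [-4,0] | out [-3,1] | prev ⊥ | push {}
  [13] u=4 | in [-4,4] | out [-4,3] | prev [-4,-3] | push {}
  [14] u=6 | in [-4,4] | out [-4,4] | prev [-4,0] | push {1,2,5}
  [15] u=3 | in [-4,4] | out [-4,4] | ==
  [16] u=1 | in [-4,4] | out [-4,4] | prev [-4,0] | push {0,4}
  [17] u=2 | in [-4,4] | out [-4,4] | prev [-4,2] | push {3,6}
  [18] u=5 | in [-4,4] | out [-4,4] | ==
  [19] u=0 | in [-4,4] | out [-3,4] | prev [-3,1] | push {}
  [20] u=4 | in [-4,4] | out [-4,3] | ==
  [21] u=3 | in [-4,4] | out [-4,4] | ==
  [22] u=6 | in [-4,4] | out [-4,4] | ==

Converged values:
  [0] [-3,4]
  [1] [-4,4]
  [2] [-4,4]
  [3] [-4,4]
  [4] [-4,3]
  [5] [-4,4]
  [6] [-4,4]

no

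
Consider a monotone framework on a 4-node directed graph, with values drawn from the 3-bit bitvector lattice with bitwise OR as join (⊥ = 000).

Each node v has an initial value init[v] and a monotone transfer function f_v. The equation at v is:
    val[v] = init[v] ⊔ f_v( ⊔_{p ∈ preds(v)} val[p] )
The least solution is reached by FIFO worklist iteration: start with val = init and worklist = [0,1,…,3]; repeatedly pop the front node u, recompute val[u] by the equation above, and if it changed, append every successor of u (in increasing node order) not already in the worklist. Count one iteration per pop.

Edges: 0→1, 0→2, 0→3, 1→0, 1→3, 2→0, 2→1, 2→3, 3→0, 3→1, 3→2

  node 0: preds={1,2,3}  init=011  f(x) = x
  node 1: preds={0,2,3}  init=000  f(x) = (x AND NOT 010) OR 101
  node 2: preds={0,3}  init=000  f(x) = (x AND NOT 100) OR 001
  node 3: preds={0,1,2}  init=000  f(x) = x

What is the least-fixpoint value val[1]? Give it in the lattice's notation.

101

Iteration log — 8 steps:
  step 1. node 0  ⊔preds=000  new=011  stable
  step 2. node 1  ⊔preds=011  new=101  old=000  +wl: 0
  step 3. node 2  ⊔preds=011  new=011  old=000  +wl: 1
  step 4. node 3  ⊔preds=111  new=111  old=000  +wl: 2
  step 5. node 0  ⊔preds=111  new=111  old=011  +wl: 3
  step 6. node 1  ⊔preds=111  new=101  stable
  step 7. node 2  ⊔preds=111  new=011  stable
  step 8. node 3  ⊔preds=111  new=111  stable

Least fixpoint reached:
  node 0: 111
  node 1: 101
  node 2: 011
  node 3: 111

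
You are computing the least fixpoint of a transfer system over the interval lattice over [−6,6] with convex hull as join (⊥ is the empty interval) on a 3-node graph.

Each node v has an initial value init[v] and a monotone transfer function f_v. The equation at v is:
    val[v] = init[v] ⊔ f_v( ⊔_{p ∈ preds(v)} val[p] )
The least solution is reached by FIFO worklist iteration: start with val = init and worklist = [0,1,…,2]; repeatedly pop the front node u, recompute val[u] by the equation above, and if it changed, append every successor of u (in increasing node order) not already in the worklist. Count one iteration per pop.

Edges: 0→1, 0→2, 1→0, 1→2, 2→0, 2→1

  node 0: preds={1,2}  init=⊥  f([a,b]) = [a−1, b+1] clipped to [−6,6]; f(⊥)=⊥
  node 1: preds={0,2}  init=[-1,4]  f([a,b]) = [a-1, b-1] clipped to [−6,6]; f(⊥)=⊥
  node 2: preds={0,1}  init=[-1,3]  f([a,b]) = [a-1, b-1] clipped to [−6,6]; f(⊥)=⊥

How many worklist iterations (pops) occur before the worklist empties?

Trace (9 dequeues):
  [1] u=0 | in [-1,4] | out [-2,5] | prev ⊥ | push {}
  [2] u=1 | in [-2,5] | out [-3,4] | prev [-1,4] | push {0}
  [3] u=2 | in [-3,5] | out [-4,4] | prev [-1,3] | push {1}
  [4] u=0 | in [-4,4] | out [-5,5] | prev [-2,5] | push {2}
  [5] u=1 | in [-5,5] | out [-6,4] | prev [-3,4] | push {0}
  [6] u=2 | in [-6,5] | out [-6,4] | prev [-4,4] | push {1}
  [7] u=0 | in [-6,4] | out [-6,5] | prev [-5,5] | push {2}
  [8] u=1 | in [-6,5] | out [-6,4] | ==
  [9] u=2 | in [-6,5] | out [-6,4] | ==

Converged values:
  [0] [-6,5]
  [1] [-6,4]
  [2] [-6,4]

9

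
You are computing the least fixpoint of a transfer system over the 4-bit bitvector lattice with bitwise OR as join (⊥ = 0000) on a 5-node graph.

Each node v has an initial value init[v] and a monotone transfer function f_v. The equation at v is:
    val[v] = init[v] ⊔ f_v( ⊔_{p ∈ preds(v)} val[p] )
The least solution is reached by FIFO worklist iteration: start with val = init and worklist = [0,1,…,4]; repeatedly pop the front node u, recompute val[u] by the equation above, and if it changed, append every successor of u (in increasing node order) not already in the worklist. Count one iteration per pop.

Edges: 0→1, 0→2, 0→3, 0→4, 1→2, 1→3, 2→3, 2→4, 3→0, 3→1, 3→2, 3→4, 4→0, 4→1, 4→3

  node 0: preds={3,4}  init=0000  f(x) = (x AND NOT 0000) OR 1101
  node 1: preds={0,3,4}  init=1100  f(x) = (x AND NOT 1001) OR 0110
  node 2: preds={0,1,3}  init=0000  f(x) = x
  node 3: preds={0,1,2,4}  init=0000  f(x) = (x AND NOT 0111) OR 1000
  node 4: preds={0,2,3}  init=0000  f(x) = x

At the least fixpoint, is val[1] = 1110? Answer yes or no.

Iteration log — 10 steps:
  step 1. node 0  ⊔preds=0000  new=1101  old=0000  +wl: 
  step 2. node 1  ⊔preds=1101  new=1110  old=1100  +wl: 
  step 3. node 2  ⊔preds=1111  new=1111  old=0000  +wl: 
  step 4. node 3  ⊔preds=1111  new=1000  old=0000  +wl: 0,1,2
  step 5. node 4  ⊔preds=1111  new=1111  old=0000  +wl: 3
  step 6. node 0  ⊔preds=1111  new=1111  old=1101  +wl: 4
  step 7. node 1  ⊔preds=1111  new=1110  stable
  step 8. node 2  ⊔preds=1111  new=1111  stable
  step 9. node 3  ⊔preds=1111  new=1000  stable
  step 10. node 4  ⊔preds=1111  new=1111  stable

Least fixpoint reached:
  node 0: 1111
  node 1: 1110
  node 2: 1111
  node 3: 1000
  node 4: 1111

yes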